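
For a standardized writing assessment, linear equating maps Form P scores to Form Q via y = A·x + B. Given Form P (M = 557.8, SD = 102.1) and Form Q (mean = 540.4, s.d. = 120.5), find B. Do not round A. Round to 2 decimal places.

-117.92

A = SD_Y / SD_X = 120.5 / 102.1 = 1.180215
B = M_Y − A·M_X = 540.4 − 1.180215 × 557.8 = -117.92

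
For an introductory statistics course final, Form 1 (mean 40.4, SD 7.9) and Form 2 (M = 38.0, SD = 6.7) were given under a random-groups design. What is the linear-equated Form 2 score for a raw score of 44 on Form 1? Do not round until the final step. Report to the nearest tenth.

41.1

Linear equating: y = (SD_Y/SD_X)(x − M_X) + M_Y
y = (6.7/7.9)(44 − 40.4) + 38.0
y = 0.848101 × 3.6 + 38.0 = 3.0532 + 38.0 = 41.1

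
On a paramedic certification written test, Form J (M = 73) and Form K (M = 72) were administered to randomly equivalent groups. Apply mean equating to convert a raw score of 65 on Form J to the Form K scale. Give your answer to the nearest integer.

Mean equating: y = x + (M_Y − M_X) = 65 + (72 − 73) = 64

64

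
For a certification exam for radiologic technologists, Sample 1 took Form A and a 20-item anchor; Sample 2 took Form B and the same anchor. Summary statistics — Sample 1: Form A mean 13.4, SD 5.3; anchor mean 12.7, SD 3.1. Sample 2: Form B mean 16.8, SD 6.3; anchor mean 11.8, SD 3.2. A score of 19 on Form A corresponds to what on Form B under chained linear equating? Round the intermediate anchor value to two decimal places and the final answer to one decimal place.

25.0

Form A → anchor (Sample 1): v = (3.1/5.3)(19 − 13.4) + 12.7 = 15.98
anchor → Form B (Sample 2): y = (6.3/3.2)(15.98 − 11.8) + 16.8 = 25.0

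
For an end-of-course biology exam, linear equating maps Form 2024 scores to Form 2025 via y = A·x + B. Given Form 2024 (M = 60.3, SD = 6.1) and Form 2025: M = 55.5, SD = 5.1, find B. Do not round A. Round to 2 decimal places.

A = SD_Y / SD_X = 5.1 / 6.1 = 0.836066
B = M_Y − A·M_X = 55.5 − 0.836066 × 60.3 = 5.09

5.09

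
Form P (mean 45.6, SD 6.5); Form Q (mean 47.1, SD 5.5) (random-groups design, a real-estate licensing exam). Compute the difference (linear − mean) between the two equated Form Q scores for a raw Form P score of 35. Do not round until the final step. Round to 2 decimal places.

Mean-equated: 35 + (47.1 − 45.6) = 36.50
Linear-equated: (5.5/6.5)(35 − 45.6) + 47.1 = 38.131
Difference = 38.131 − 36.50 = 1.63

1.63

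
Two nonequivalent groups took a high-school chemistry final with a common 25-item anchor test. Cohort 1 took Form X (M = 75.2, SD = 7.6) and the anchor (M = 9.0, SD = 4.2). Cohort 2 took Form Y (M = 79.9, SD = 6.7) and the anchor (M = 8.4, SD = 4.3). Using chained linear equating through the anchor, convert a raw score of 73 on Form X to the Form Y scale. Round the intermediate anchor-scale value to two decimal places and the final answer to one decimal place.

Form X → anchor (Cohort 1): v = (4.2/7.6)(73 − 75.2) + 9.0 = 7.78
anchor → Form Y (Cohort 2): y = (6.7/4.3)(7.78 − 8.4) + 79.9 = 78.9

78.9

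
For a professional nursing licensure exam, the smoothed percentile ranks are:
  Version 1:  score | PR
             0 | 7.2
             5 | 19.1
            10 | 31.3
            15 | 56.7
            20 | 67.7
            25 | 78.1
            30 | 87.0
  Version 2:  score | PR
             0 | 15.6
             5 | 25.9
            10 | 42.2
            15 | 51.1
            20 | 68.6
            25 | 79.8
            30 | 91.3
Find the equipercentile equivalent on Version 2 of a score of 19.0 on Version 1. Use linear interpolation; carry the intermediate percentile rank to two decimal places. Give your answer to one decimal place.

PR of 19.0 on Version 1: 56.7 + (19.0 − 15)/(20 − 15) × (67.7 − 56.7) = 65.50
On Version 2, PR 65.50 falls between score 15 (PR 51.1) and 20 (PR 68.6).
Interpolate: 15 + (65.50 − 51.1)/(68.6 − 51.1) × (20 − 15) = 19.1

19.1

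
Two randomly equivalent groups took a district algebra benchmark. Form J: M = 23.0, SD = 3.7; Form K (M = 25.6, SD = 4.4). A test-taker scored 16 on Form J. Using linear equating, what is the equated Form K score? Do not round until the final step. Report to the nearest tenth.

17.3

Linear equating: y = (SD_Y/SD_X)(x − M_X) + M_Y
y = (4.4/3.7)(16 − 23.0) + 25.6
y = 1.189189 × -7.0 + 25.6 = -8.3243 + 25.6 = 17.3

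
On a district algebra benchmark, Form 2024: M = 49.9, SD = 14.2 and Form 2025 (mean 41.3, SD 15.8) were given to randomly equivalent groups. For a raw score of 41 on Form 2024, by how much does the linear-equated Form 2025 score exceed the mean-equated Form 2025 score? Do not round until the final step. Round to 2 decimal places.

-1.00

Mean-equated: 41 + (41.3 − 49.9) = 32.40
Linear-equated: (15.8/14.2)(41 − 49.9) + 41.3 = 31.397
Difference = 31.397 − 32.40 = -1.00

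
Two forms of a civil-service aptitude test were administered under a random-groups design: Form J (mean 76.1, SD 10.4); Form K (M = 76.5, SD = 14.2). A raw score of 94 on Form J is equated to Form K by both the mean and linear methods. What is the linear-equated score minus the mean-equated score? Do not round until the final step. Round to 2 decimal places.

Mean-equated: 94 + (76.5 − 76.1) = 94.40
Linear-equated: (14.2/10.4)(94 − 76.1) + 76.5 = 100.940
Difference = 100.940 − 94.40 = 6.54

6.54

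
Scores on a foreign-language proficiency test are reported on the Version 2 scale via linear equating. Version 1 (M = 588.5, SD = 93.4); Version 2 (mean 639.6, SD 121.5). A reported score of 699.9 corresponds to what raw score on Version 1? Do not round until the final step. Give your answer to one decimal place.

Invert y = (SD_Y/SD_X)(x − M_X) + M_Y:
x = (SD_X/SD_Y)(y − M_Y) + M_X = (93.4/121.5)(699.9 − 639.6) + 588.5
x = 0.768724 × 60.300 + 588.5 = 634.9

634.9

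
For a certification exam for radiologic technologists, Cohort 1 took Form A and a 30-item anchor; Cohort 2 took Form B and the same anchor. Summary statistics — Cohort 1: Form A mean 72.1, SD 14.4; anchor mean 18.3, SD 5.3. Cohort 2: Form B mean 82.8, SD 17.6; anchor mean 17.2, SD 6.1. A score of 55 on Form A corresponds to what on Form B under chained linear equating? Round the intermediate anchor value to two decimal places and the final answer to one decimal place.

67.8

Form A → anchor (Cohort 1): v = (5.3/14.4)(55 − 72.1) + 18.3 = 12.01
anchor → Form B (Cohort 2): y = (17.6/6.1)(12.01 − 17.2) + 82.8 = 67.8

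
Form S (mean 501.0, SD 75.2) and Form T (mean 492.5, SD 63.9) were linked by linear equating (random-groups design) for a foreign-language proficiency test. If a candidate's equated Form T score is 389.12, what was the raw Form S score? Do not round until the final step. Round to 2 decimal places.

379.34

Invert y = (SD_Y/SD_X)(x − M_X) + M_Y:
x = (SD_X/SD_Y)(y − M_Y) + M_X = (75.2/63.9)(389.12 − 492.5) + 501.0
x = 1.176839 × -103.380 + 501.0 = 379.34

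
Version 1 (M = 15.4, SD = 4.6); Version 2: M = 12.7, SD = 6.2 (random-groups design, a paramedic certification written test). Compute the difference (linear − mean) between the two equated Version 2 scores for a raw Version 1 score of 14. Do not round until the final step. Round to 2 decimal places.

Mean-equated: 14 + (12.7 − 15.4) = 11.30
Linear-equated: (6.2/4.6)(14 − 15.4) + 12.7 = 10.813
Difference = 10.813 − 11.30 = -0.49

-0.49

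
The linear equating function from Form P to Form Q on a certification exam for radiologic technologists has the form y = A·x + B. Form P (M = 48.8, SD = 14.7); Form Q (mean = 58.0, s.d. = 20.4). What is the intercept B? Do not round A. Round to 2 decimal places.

A = SD_Y / SD_X = 20.4 / 14.7 = 1.387755
B = M_Y − A·M_X = 58.0 − 1.387755 × 48.8 = -9.72

-9.72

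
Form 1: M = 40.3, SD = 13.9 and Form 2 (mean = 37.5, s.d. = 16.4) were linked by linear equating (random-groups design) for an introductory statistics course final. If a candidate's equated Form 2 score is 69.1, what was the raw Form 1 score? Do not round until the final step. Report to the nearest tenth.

67.1

Invert y = (SD_Y/SD_X)(x − M_X) + M_Y:
x = (SD_X/SD_Y)(y − M_Y) + M_X = (13.9/16.4)(69.1 − 37.5) + 40.3
x = 0.847561 × 31.600 + 40.3 = 67.1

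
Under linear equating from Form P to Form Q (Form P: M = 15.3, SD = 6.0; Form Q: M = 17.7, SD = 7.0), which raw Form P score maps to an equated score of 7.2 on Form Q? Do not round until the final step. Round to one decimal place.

Invert y = (SD_Y/SD_X)(x − M_X) + M_Y:
x = (SD_X/SD_Y)(y − M_Y) + M_X = (6.0/7.0)(7.2 − 17.7) + 15.3
x = 0.857143 × -10.500 + 15.3 = 6.3

6.3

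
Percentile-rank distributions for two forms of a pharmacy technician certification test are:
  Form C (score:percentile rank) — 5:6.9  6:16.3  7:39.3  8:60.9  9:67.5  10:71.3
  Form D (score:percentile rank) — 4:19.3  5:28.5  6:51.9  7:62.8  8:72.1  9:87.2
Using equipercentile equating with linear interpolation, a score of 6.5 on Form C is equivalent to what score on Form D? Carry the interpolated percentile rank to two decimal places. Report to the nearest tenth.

PR of 6.5 on Form C: 16.3 + (6.5 − 6)/(7 − 6) × (39.3 − 16.3) = 27.80
On Form D, PR 27.80 falls between score 4 (PR 19.3) and 5 (PR 28.5).
Interpolate: 4 + (27.80 − 19.3)/(28.5 − 19.3) × (5 − 4) = 4.9

4.9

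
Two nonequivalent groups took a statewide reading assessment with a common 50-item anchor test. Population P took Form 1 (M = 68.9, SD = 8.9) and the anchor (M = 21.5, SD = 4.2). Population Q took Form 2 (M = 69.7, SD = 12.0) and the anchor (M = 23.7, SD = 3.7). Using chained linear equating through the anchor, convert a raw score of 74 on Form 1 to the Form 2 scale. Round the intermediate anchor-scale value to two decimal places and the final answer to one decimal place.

Form 1 → anchor (Population P): v = (4.2/8.9)(74 − 68.9) + 21.5 = 23.91
anchor → Form 2 (Population Q): y = (12.0/3.7)(23.91 − 23.7) + 69.7 = 70.4

70.4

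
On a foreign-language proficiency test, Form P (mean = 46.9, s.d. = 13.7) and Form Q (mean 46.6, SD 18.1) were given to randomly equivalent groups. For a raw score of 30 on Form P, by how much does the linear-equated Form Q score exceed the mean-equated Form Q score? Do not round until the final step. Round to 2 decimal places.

Mean-equated: 30 + (46.6 − 46.9) = 29.70
Linear-equated: (18.1/13.7)(30 − 46.9) + 46.6 = 24.272
Difference = 24.272 − 29.70 = -5.43

-5.43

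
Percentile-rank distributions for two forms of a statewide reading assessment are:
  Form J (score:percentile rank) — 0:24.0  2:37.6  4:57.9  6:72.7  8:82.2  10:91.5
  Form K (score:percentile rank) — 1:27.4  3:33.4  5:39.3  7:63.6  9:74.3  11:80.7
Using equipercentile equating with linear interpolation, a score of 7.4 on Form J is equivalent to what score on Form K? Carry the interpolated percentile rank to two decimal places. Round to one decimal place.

PR of 7.4 on Form J: 72.7 + (7.4 − 6)/(8 − 6) × (82.2 − 72.7) = 79.35
On Form K, PR 79.35 falls between score 9 (PR 74.3) and 11 (PR 80.7).
Interpolate: 9 + (79.35 − 74.3)/(80.7 − 74.3) × (11 − 9) = 10.6

10.6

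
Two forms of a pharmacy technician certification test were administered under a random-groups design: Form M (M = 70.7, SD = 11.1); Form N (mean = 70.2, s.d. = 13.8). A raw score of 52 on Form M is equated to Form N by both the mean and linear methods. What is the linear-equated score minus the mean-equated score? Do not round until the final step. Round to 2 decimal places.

Mean-equated: 52 + (70.2 − 70.7) = 51.50
Linear-equated: (13.8/11.1)(52 − 70.7) + 70.2 = 46.951
Difference = 46.951 − 51.50 = -4.55

-4.55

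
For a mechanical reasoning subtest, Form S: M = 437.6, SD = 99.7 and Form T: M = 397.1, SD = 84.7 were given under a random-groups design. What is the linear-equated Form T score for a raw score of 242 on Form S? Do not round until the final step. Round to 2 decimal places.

230.93

Linear equating: y = (SD_Y/SD_X)(x − M_X) + M_Y
y = (84.7/99.7)(242 − 437.6) + 397.1
y = 0.849549 × -195.6 + 397.1 = -166.1717 + 397.1 = 230.93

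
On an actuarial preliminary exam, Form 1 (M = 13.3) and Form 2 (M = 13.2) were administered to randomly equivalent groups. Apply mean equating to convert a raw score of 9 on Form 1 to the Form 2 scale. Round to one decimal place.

Mean equating: y = x + (M_Y − M_X) = 9 + (13.2 − 13.3) = 8.9

8.9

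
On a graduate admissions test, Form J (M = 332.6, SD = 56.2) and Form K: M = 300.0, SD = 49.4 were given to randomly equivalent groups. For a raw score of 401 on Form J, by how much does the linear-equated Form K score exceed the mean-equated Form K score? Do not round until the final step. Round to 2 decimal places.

-8.28

Mean-equated: 401 + (300.0 − 332.6) = 368.40
Linear-equated: (49.4/56.2)(401 − 332.6) + 300.0 = 360.124
Difference = 360.124 − 368.40 = -8.28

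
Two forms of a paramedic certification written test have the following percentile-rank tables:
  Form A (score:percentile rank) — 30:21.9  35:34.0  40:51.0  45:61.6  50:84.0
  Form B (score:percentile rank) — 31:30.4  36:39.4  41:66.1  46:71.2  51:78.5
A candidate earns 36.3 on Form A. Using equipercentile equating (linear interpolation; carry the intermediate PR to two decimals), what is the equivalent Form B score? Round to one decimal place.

35.5

PR of 36.3 on Form A: 34.0 + (36.3 − 35)/(40 − 35) × (51.0 − 34.0) = 38.42
On Form B, PR 38.42 falls between score 31 (PR 30.4) and 36 (PR 39.4).
Interpolate: 31 + (38.42 − 30.4)/(39.4 − 30.4) × (36 − 31) = 35.5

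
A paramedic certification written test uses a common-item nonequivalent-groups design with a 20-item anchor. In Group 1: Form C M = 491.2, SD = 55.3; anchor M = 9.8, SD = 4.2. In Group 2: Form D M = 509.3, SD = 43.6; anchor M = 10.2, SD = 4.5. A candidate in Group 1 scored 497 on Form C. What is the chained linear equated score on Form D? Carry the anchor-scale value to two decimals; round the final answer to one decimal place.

509.7

Form C → anchor (Group 1): v = (4.2/55.3)(497 − 491.2) + 9.8 = 10.24
anchor → Form D (Group 2): y = (43.6/4.5)(10.24 − 10.2) + 509.3 = 509.7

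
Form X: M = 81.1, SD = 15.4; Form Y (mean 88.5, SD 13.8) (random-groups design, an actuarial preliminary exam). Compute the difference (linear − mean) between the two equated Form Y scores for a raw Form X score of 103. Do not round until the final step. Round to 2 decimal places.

-2.28

Mean-equated: 103 + (88.5 − 81.1) = 110.40
Linear-equated: (13.8/15.4)(103 − 81.1) + 88.5 = 108.125
Difference = 108.125 − 110.40 = -2.28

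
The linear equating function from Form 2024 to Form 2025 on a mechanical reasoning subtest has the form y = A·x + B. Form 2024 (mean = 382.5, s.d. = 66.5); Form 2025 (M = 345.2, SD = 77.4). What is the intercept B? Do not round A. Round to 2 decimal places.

-100.00

A = SD_Y / SD_X = 77.4 / 66.5 = 1.163910
B = M_Y − A·M_X = 345.2 − 1.163910 × 382.5 = -100.00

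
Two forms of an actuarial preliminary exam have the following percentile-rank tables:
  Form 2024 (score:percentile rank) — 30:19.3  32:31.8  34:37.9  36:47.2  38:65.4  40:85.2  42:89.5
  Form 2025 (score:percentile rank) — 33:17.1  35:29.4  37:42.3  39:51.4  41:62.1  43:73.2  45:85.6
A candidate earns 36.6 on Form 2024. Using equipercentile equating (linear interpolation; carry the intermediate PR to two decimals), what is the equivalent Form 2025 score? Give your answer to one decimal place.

39.2

PR of 36.6 on Form 2024: 47.2 + (36.6 − 36)/(38 − 36) × (65.4 − 47.2) = 52.66
On Form 2025, PR 52.66 falls between score 39 (PR 51.4) and 41 (PR 62.1).
Interpolate: 39 + (52.66 − 51.4)/(62.1 − 51.4) × (41 − 39) = 39.2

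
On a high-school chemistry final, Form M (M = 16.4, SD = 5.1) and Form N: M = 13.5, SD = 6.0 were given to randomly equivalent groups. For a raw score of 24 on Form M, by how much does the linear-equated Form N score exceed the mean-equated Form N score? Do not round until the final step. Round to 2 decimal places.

Mean-equated: 24 + (13.5 − 16.4) = 21.10
Linear-equated: (6.0/5.1)(24 − 16.4) + 13.5 = 22.441
Difference = 22.441 − 21.10 = 1.34

1.34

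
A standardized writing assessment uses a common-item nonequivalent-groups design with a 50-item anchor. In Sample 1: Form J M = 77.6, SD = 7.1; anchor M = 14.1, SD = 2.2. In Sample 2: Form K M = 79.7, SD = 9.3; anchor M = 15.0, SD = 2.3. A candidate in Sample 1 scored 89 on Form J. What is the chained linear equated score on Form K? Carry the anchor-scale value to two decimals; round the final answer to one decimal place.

Form J → anchor (Sample 1): v = (2.2/7.1)(89 − 77.6) + 14.1 = 17.63
anchor → Form K (Sample 2): y = (9.3/2.3)(17.63 − 15.0) + 79.7 = 90.3

90.3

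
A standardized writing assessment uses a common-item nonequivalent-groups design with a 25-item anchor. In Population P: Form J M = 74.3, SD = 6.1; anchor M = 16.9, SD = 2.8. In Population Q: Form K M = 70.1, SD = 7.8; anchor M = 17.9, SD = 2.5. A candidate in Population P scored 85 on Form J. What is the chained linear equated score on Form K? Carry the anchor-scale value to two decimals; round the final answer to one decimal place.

Form J → anchor (Population P): v = (2.8/6.1)(85 − 74.3) + 16.9 = 21.81
anchor → Form K (Population Q): y = (7.8/2.5)(21.81 − 17.9) + 70.1 = 82.3

82.3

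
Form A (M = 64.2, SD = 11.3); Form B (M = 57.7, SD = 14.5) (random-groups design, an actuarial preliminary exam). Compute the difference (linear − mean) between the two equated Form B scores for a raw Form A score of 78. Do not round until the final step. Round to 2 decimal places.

Mean-equated: 78 + (57.7 − 64.2) = 71.50
Linear-equated: (14.5/11.3)(78 − 64.2) + 57.7 = 75.408
Difference = 75.408 − 71.50 = 3.91

3.91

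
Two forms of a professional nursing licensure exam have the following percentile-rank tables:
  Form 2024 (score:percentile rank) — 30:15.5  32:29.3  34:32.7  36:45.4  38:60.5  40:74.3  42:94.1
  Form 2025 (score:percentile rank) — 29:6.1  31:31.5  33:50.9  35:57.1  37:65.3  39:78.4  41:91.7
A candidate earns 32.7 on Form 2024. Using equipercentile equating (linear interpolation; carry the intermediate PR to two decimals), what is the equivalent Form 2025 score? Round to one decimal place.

PR of 32.7 on Form 2024: 29.3 + (32.7 − 32)/(34 − 32) × (32.7 − 29.3) = 30.49
On Form 2025, PR 30.49 falls between score 29 (PR 6.1) and 31 (PR 31.5).
Interpolate: 29 + (30.49 − 6.1)/(31.5 − 6.1) × (31 − 29) = 30.9

30.9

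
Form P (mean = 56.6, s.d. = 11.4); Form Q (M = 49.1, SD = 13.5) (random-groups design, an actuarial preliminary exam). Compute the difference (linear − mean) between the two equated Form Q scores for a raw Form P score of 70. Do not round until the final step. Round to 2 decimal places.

2.47

Mean-equated: 70 + (49.1 − 56.6) = 62.50
Linear-equated: (13.5/11.4)(70 − 56.6) + 49.1 = 64.968
Difference = 64.968 − 62.50 = 2.47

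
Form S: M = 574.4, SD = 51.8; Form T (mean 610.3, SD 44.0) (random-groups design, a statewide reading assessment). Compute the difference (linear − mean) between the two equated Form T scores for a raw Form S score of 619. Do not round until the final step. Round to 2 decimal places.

-6.72

Mean-equated: 619 + (610.3 − 574.4) = 654.90
Linear-equated: (44.0/51.8)(619 − 574.4) + 610.3 = 648.184
Difference = 648.184 − 654.90 = -6.72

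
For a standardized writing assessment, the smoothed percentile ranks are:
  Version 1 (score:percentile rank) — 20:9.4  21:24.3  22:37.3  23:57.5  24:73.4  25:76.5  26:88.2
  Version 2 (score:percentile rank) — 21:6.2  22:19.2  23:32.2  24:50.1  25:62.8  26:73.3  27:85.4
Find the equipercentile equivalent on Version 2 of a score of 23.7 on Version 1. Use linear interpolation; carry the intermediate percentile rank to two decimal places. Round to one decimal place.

PR of 23.7 on Version 1: 57.5 + (23.7 − 23)/(24 − 23) × (73.4 − 57.5) = 68.63
On Version 2, PR 68.63 falls between score 25 (PR 62.8) and 26 (PR 73.3).
Interpolate: 25 + (68.63 − 62.8)/(73.3 − 62.8) × (26 − 25) = 25.6

25.6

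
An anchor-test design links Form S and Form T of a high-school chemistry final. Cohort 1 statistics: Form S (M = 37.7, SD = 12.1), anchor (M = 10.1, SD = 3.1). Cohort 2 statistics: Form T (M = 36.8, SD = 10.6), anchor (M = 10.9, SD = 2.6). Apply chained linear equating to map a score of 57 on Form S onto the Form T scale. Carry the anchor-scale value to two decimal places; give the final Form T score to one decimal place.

53.7

Form S → anchor (Cohort 1): v = (3.1/12.1)(57 − 37.7) + 10.1 = 15.04
anchor → Form T (Cohort 2): y = (10.6/2.6)(15.04 − 10.9) + 36.8 = 53.7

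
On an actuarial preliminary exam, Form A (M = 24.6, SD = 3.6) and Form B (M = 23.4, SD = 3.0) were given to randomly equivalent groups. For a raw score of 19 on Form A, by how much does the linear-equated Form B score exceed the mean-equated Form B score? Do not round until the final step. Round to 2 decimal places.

0.93

Mean-equated: 19 + (23.4 − 24.6) = 17.80
Linear-equated: (3.0/3.6)(19 − 24.6) + 23.4 = 18.733
Difference = 18.733 − 17.80 = 0.93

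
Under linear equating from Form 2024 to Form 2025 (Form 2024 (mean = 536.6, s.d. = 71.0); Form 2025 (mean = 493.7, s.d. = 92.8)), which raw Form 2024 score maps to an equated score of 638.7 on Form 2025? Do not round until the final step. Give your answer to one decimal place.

Invert y = (SD_Y/SD_X)(x − M_X) + M_Y:
x = (SD_X/SD_Y)(y − M_Y) + M_X = (71.0/92.8)(638.7 − 493.7) + 536.6
x = 0.765086 × 145.000 + 536.6 = 647.5

647.5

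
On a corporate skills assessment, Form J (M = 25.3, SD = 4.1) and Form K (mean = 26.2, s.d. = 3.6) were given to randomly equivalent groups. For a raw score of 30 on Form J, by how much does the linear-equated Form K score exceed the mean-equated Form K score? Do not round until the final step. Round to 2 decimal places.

-0.57

Mean-equated: 30 + (26.2 − 25.3) = 30.90
Linear-equated: (3.6/4.1)(30 − 25.3) + 26.2 = 30.327
Difference = 30.327 − 30.90 = -0.57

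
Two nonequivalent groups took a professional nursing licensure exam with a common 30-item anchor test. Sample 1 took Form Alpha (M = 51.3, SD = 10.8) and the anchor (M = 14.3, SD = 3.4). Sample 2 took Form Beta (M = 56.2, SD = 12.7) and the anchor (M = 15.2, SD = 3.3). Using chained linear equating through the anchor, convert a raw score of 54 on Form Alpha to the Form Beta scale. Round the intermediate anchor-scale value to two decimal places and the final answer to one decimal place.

Form Alpha → anchor (Sample 1): v = (3.4/10.8)(54 − 51.3) + 14.3 = 15.15
anchor → Form Beta (Sample 2): y = (12.7/3.3)(15.15 − 15.2) + 56.2 = 56.0

56.0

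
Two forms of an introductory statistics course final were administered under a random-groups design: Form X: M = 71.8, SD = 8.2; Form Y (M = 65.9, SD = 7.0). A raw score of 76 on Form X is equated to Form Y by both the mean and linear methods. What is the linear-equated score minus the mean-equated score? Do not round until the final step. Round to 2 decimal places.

Mean-equated: 76 + (65.9 − 71.8) = 70.10
Linear-equated: (7.0/8.2)(76 − 71.8) + 65.9 = 69.485
Difference = 69.485 − 70.10 = -0.61

-0.61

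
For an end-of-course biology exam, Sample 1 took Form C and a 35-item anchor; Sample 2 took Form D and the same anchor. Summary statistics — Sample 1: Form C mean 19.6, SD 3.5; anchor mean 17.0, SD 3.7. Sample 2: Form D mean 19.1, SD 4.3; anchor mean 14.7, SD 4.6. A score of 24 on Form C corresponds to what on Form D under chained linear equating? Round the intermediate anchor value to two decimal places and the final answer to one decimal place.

25.6

Form C → anchor (Sample 1): v = (3.7/3.5)(24 − 19.6) + 17.0 = 21.65
anchor → Form D (Sample 2): y = (4.3/4.6)(21.65 − 14.7) + 19.1 = 25.6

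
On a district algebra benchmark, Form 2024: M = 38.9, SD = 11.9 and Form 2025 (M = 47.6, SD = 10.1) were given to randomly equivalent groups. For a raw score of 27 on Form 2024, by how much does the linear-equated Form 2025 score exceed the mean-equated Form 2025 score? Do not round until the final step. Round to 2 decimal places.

Mean-equated: 27 + (47.6 − 38.9) = 35.70
Linear-equated: (10.1/11.9)(27 − 38.9) + 47.6 = 37.500
Difference = 37.500 − 35.70 = 1.80

1.80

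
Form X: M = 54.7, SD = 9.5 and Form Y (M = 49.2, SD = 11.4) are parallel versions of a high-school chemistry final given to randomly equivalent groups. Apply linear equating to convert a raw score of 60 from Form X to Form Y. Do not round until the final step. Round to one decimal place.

55.6

Linear equating: y = (SD_Y/SD_X)(x − M_X) + M_Y
y = (11.4/9.5)(60 − 54.7) + 49.2
y = 1.200000 × 5.3 + 49.2 = 6.3600 + 49.2 = 55.6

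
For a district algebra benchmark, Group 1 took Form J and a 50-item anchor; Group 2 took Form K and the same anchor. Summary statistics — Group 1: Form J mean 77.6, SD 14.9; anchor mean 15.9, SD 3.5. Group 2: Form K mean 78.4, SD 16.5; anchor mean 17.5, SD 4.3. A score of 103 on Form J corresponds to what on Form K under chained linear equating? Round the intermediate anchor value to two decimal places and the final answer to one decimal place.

95.2

Form J → anchor (Group 1): v = (3.5/14.9)(103 − 77.6) + 15.9 = 21.87
anchor → Form K (Group 2): y = (16.5/4.3)(21.87 − 17.5) + 78.4 = 95.2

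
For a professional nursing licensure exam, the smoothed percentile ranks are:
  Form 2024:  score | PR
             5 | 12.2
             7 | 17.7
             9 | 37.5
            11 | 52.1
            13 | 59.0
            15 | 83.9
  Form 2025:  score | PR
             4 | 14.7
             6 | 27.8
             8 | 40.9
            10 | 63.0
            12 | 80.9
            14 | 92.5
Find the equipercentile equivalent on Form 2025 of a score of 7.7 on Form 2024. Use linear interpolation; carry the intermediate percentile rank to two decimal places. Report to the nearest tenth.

5.5

PR of 7.7 on Form 2024: 17.7 + (7.7 − 7)/(9 − 7) × (37.5 − 17.7) = 24.63
On Form 2025, PR 24.63 falls between score 4 (PR 14.7) and 6 (PR 27.8).
Interpolate: 4 + (24.63 − 14.7)/(27.8 − 14.7) × (6 − 4) = 5.5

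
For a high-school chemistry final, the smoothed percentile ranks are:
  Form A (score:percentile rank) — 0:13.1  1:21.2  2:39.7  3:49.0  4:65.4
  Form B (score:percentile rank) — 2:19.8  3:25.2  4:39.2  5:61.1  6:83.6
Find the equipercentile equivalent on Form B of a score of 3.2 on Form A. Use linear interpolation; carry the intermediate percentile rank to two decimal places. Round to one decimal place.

4.6

PR of 3.2 on Form A: 49.0 + (3.2 − 3)/(4 − 3) × (65.4 − 49.0) = 52.28
On Form B, PR 52.28 falls between score 4 (PR 39.2) and 5 (PR 61.1).
Interpolate: 4 + (52.28 − 39.2)/(61.1 − 39.2) × (5 − 4) = 4.6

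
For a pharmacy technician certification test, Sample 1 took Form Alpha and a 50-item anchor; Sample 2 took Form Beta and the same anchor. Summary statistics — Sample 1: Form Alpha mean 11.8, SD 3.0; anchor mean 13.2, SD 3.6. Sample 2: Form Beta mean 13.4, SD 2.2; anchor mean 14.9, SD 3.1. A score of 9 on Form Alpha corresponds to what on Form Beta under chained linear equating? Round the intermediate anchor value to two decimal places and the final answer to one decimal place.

9.8

Form Alpha → anchor (Sample 1): v = (3.6/3.0)(9 − 11.8) + 13.2 = 9.84
anchor → Form Beta (Sample 2): y = (2.2/3.1)(9.84 − 14.9) + 13.4 = 9.8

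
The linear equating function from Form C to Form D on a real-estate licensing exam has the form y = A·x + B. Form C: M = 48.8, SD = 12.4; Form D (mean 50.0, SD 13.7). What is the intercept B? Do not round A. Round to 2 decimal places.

A = SD_Y / SD_X = 13.7 / 12.4 = 1.104839
B = M_Y − A·M_X = 50.0 − 1.104839 × 48.8 = -3.92

-3.92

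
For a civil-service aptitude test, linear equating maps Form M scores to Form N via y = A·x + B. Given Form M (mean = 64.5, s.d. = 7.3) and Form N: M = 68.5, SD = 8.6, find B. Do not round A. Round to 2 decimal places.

A = SD_Y / SD_X = 8.6 / 7.3 = 1.178082
B = M_Y − A·M_X = 68.5 − 1.178082 × 64.5 = -7.49

-7.49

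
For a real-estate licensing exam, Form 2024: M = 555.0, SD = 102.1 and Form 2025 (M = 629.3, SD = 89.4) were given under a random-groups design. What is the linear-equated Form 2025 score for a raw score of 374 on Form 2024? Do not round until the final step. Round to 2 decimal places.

Linear equating: y = (SD_Y/SD_X)(x − M_X) + M_Y
y = (89.4/102.1)(374 − 555.0) + 629.3
y = 0.875612 × -181.0 + 629.3 = -158.4858 + 629.3 = 470.81

470.81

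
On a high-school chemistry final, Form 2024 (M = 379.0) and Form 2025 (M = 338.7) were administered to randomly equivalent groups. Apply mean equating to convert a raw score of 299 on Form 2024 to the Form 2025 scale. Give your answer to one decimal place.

Mean equating: y = x + (M_Y − M_X) = 299 + (338.7 − 379.0) = 258.7

258.7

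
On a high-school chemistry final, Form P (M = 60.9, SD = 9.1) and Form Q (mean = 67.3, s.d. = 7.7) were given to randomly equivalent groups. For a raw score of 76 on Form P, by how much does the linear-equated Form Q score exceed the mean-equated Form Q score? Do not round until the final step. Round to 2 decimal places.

-2.32

Mean-equated: 76 + (67.3 − 60.9) = 82.40
Linear-equated: (7.7/9.1)(76 − 60.9) + 67.3 = 80.077
Difference = 80.077 − 82.40 = -2.32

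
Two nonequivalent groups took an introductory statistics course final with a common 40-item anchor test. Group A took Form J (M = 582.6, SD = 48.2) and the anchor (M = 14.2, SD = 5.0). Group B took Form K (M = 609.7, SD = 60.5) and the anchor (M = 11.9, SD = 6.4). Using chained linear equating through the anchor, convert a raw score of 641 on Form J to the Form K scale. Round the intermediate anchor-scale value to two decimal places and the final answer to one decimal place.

688.7

Form J → anchor (Group A): v = (5.0/48.2)(641 − 582.6) + 14.2 = 20.26
anchor → Form K (Group B): y = (60.5/6.4)(20.26 − 11.9) + 609.7 = 688.7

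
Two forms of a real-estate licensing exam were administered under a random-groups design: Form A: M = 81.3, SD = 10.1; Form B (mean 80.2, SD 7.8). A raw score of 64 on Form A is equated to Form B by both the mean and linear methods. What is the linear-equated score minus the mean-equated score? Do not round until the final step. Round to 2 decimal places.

3.94

Mean-equated: 64 + (80.2 − 81.3) = 62.90
Linear-equated: (7.8/10.1)(64 − 81.3) + 80.2 = 66.840
Difference = 66.840 − 62.90 = 3.94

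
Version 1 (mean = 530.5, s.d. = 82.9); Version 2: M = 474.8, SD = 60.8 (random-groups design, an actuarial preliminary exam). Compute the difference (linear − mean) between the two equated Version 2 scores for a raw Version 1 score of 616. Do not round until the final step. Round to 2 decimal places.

-22.79

Mean-equated: 616 + (474.8 − 530.5) = 560.30
Linear-equated: (60.8/82.9)(616 − 530.5) + 474.8 = 537.507
Difference = 537.507 − 560.30 = -22.79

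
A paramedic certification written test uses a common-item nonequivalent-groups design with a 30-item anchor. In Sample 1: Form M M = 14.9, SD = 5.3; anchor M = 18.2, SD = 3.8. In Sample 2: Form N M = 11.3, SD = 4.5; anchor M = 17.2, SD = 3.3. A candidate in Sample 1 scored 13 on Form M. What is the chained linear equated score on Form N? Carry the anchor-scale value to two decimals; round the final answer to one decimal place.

Form M → anchor (Sample 1): v = (3.8/5.3)(13 − 14.9) + 18.2 = 16.84
anchor → Form N (Sample 2): y = (4.5/3.3)(16.84 − 17.2) + 11.3 = 10.8

10.8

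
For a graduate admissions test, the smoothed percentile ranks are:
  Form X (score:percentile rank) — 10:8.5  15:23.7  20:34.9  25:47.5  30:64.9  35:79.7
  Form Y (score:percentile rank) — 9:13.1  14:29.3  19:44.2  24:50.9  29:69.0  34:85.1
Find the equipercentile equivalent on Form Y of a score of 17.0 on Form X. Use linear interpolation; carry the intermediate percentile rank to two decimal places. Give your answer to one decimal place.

13.7

PR of 17.0 on Form X: 23.7 + (17.0 − 15)/(20 − 15) × (34.9 − 23.7) = 28.18
On Form Y, PR 28.18 falls between score 9 (PR 13.1) and 14 (PR 29.3).
Interpolate: 9 + (28.18 − 13.1)/(29.3 − 13.1) × (14 − 9) = 13.7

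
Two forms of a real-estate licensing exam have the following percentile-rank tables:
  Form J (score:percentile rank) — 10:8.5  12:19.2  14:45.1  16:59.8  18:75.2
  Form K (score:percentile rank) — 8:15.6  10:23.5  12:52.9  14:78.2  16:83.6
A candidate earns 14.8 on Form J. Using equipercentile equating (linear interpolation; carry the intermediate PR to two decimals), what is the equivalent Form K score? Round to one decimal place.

PR of 14.8 on Form J: 45.1 + (14.8 − 14)/(16 − 14) × (59.8 − 45.1) = 50.98
On Form K, PR 50.98 falls between score 10 (PR 23.5) and 12 (PR 52.9).
Interpolate: 10 + (50.98 − 23.5)/(52.9 − 23.5) × (12 − 10) = 11.9

11.9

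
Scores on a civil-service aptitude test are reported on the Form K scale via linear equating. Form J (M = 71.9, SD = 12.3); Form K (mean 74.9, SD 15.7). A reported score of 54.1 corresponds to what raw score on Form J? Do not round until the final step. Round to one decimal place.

Invert y = (SD_Y/SD_X)(x − M_X) + M_Y:
x = (SD_X/SD_Y)(y − M_Y) + M_X = (12.3/15.7)(54.1 − 74.9) + 71.9
x = 0.783439 × -20.800 + 71.9 = 55.6

55.6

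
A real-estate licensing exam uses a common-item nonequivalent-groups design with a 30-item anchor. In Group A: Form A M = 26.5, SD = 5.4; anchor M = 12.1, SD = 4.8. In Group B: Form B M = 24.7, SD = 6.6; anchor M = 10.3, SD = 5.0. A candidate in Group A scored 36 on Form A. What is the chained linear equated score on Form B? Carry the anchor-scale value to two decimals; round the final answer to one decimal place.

Form A → anchor (Group A): v = (4.8/5.4)(36 − 26.5) + 12.1 = 20.54
anchor → Form B (Group B): y = (6.6/5.0)(20.54 − 10.3) + 24.7 = 38.2

38.2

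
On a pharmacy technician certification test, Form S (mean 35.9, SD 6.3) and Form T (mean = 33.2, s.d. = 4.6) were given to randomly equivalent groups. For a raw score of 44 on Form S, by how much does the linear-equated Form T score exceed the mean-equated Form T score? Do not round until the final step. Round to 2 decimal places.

Mean-equated: 44 + (33.2 − 35.9) = 41.30
Linear-equated: (4.6/6.3)(44 − 35.9) + 33.2 = 39.114
Difference = 39.114 − 41.30 = -2.19

-2.19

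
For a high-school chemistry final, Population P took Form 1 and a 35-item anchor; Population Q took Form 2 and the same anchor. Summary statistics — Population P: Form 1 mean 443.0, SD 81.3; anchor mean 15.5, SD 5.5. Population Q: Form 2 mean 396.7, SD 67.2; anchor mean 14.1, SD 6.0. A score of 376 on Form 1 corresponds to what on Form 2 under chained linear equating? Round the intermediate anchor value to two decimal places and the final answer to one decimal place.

361.6

Form 1 → anchor (Population P): v = (5.5/81.3)(376 − 443.0) + 15.5 = 10.97
anchor → Form 2 (Population Q): y = (67.2/6.0)(10.97 − 14.1) + 396.7 = 361.6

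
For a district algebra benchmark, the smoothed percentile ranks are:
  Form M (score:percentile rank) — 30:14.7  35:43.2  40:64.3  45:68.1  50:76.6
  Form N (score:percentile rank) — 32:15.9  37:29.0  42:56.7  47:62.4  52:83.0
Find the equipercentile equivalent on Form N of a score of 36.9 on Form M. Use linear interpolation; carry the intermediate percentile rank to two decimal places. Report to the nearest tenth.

41.0

PR of 36.9 on Form M: 43.2 + (36.9 − 35)/(40 − 35) × (64.3 − 43.2) = 51.22
On Form N, PR 51.22 falls between score 37 (PR 29.0) and 42 (PR 56.7).
Interpolate: 37 + (51.22 − 29.0)/(56.7 − 29.0) × (42 − 37) = 41.0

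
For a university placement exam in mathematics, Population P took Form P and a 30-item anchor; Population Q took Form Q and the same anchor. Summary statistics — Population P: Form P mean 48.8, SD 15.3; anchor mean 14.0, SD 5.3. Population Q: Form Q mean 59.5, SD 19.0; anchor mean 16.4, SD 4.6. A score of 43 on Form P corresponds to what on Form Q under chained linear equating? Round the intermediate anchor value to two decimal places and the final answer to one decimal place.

41.3

Form P → anchor (Population P): v = (5.3/15.3)(43 − 48.8) + 14.0 = 11.99
anchor → Form Q (Population Q): y = (19.0/4.6)(11.99 − 16.4) + 59.5 = 41.3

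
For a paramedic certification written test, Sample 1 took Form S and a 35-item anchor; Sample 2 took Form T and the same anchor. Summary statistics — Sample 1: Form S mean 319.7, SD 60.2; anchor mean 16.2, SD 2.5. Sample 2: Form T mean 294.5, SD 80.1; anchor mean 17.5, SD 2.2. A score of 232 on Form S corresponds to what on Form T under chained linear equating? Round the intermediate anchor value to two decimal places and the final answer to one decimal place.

114.6

Form S → anchor (Sample 1): v = (2.5/60.2)(232 − 319.7) + 16.2 = 12.56
anchor → Form T (Sample 2): y = (80.1/2.2)(12.56 − 17.5) + 294.5 = 114.6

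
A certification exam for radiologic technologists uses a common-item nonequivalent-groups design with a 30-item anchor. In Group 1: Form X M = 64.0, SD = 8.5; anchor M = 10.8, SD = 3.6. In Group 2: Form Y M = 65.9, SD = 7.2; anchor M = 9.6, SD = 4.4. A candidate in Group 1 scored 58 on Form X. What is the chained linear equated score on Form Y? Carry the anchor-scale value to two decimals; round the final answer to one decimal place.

63.7

Form X → anchor (Group 1): v = (3.6/8.5)(58 − 64.0) + 10.8 = 8.26
anchor → Form Y (Group 2): y = (7.2/4.4)(8.26 − 9.6) + 65.9 = 63.7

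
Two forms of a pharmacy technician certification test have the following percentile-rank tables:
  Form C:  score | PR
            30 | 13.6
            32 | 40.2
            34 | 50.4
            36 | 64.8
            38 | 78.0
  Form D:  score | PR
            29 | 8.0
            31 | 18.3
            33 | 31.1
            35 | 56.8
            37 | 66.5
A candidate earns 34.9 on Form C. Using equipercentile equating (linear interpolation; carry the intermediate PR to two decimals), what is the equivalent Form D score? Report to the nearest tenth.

35.0

PR of 34.9 on Form C: 50.4 + (34.9 − 34)/(36 − 34) × (64.8 − 50.4) = 56.88
On Form D, PR 56.88 falls between score 35 (PR 56.8) and 37 (PR 66.5).
Interpolate: 35 + (56.88 − 56.8)/(66.5 − 56.8) × (37 − 35) = 35.0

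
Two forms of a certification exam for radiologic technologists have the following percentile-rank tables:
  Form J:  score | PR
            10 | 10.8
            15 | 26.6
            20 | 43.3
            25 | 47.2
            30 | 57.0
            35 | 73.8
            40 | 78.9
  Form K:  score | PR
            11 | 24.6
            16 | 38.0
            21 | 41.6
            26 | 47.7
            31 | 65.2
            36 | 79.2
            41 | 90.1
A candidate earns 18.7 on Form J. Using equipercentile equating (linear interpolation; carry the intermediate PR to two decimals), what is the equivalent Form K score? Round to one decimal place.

17.3

PR of 18.7 on Form J: 26.6 + (18.7 − 15)/(20 − 15) × (43.3 − 26.6) = 38.96
On Form K, PR 38.96 falls between score 16 (PR 38.0) and 21 (PR 41.6).
Interpolate: 16 + (38.96 − 38.0)/(41.6 − 38.0) × (21 − 16) = 17.3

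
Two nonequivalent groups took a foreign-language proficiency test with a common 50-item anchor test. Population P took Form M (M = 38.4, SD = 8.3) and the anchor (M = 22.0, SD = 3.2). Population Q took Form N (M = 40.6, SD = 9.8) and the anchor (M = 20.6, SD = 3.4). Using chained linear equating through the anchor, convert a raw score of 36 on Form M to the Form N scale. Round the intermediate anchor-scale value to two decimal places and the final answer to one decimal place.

Form M → anchor (Population P): v = (3.2/8.3)(36 − 38.4) + 22.0 = 21.07
anchor → Form N (Population Q): y = (9.8/3.4)(21.07 − 20.6) + 40.6 = 42.0

42.0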